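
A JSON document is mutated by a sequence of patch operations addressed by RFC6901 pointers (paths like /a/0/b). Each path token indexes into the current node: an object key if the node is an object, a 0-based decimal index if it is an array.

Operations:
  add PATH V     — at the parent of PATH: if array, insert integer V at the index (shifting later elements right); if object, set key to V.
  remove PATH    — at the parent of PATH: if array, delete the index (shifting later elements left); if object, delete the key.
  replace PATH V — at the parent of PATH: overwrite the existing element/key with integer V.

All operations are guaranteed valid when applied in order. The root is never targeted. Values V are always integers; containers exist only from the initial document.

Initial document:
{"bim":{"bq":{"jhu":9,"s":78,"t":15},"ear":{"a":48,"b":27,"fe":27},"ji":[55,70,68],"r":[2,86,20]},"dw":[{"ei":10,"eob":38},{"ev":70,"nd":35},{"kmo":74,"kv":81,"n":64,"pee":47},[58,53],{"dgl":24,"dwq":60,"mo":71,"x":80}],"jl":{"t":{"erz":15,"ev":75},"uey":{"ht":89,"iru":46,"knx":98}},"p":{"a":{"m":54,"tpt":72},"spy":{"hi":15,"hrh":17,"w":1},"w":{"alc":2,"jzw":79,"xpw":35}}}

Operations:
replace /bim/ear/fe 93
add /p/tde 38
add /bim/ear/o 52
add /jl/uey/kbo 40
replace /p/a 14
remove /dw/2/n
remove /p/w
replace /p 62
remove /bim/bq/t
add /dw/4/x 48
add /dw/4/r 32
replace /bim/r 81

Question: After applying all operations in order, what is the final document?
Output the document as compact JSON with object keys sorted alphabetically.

Answer: {"bim":{"bq":{"jhu":9,"s":78},"ear":{"a":48,"b":27,"fe":93,"o":52},"ji":[55,70,68],"r":81},"dw":[{"ei":10,"eob":38},{"ev":70,"nd":35},{"kmo":74,"kv":81,"pee":47},[58,53],{"dgl":24,"dwq":60,"mo":71,"r":32,"x":48}],"jl":{"t":{"erz":15,"ev":75},"uey":{"ht":89,"iru":46,"kbo":40,"knx":98}},"p":62}

Derivation:
After op 1 (replace /bim/ear/fe 93): {"bim":{"bq":{"jhu":9,"s":78,"t":15},"ear":{"a":48,"b":27,"fe":93},"ji":[55,70,68],"r":[2,86,20]},"dw":[{"ei":10,"eob":38},{"ev":70,"nd":35},{"kmo":74,"kv":81,"n":64,"pee":47},[58,53],{"dgl":24,"dwq":60,"mo":71,"x":80}],"jl":{"t":{"erz":15,"ev":75},"uey":{"ht":89,"iru":46,"knx":98}},"p":{"a":{"m":54,"tpt":72},"spy":{"hi":15,"hrh":17,"w":1},"w":{"alc":2,"jzw":79,"xpw":35}}}
After op 2 (add /p/tde 38): {"bim":{"bq":{"jhu":9,"s":78,"t":15},"ear":{"a":48,"b":27,"fe":93},"ji":[55,70,68],"r":[2,86,20]},"dw":[{"ei":10,"eob":38},{"ev":70,"nd":35},{"kmo":74,"kv":81,"n":64,"pee":47},[58,53],{"dgl":24,"dwq":60,"mo":71,"x":80}],"jl":{"t":{"erz":15,"ev":75},"uey":{"ht":89,"iru":46,"knx":98}},"p":{"a":{"m":54,"tpt":72},"spy":{"hi":15,"hrh":17,"w":1},"tde":38,"w":{"alc":2,"jzw":79,"xpw":35}}}
After op 3 (add /bim/ear/o 52): {"bim":{"bq":{"jhu":9,"s":78,"t":15},"ear":{"a":48,"b":27,"fe":93,"o":52},"ji":[55,70,68],"r":[2,86,20]},"dw":[{"ei":10,"eob":38},{"ev":70,"nd":35},{"kmo":74,"kv":81,"n":64,"pee":47},[58,53],{"dgl":24,"dwq":60,"mo":71,"x":80}],"jl":{"t":{"erz":15,"ev":75},"uey":{"ht":89,"iru":46,"knx":98}},"p":{"a":{"m":54,"tpt":72},"spy":{"hi":15,"hrh":17,"w":1},"tde":38,"w":{"alc":2,"jzw":79,"xpw":35}}}
After op 4 (add /jl/uey/kbo 40): {"bim":{"bq":{"jhu":9,"s":78,"t":15},"ear":{"a":48,"b":27,"fe":93,"o":52},"ji":[55,70,68],"r":[2,86,20]},"dw":[{"ei":10,"eob":38},{"ev":70,"nd":35},{"kmo":74,"kv":81,"n":64,"pee":47},[58,53],{"dgl":24,"dwq":60,"mo":71,"x":80}],"jl":{"t":{"erz":15,"ev":75},"uey":{"ht":89,"iru":46,"kbo":40,"knx":98}},"p":{"a":{"m":54,"tpt":72},"spy":{"hi":15,"hrh":17,"w":1},"tde":38,"w":{"alc":2,"jzw":79,"xpw":35}}}
After op 5 (replace /p/a 14): {"bim":{"bq":{"jhu":9,"s":78,"t":15},"ear":{"a":48,"b":27,"fe":93,"o":52},"ji":[55,70,68],"r":[2,86,20]},"dw":[{"ei":10,"eob":38},{"ev":70,"nd":35},{"kmo":74,"kv":81,"n":64,"pee":47},[58,53],{"dgl":24,"dwq":60,"mo":71,"x":80}],"jl":{"t":{"erz":15,"ev":75},"uey":{"ht":89,"iru":46,"kbo":40,"knx":98}},"p":{"a":14,"spy":{"hi":15,"hrh":17,"w":1},"tde":38,"w":{"alc":2,"jzw":79,"xpw":35}}}
After op 6 (remove /dw/2/n): {"bim":{"bq":{"jhu":9,"s":78,"t":15},"ear":{"a":48,"b":27,"fe":93,"o":52},"ji":[55,70,68],"r":[2,86,20]},"dw":[{"ei":10,"eob":38},{"ev":70,"nd":35},{"kmo":74,"kv":81,"pee":47},[58,53],{"dgl":24,"dwq":60,"mo":71,"x":80}],"jl":{"t":{"erz":15,"ev":75},"uey":{"ht":89,"iru":46,"kbo":40,"knx":98}},"p":{"a":14,"spy":{"hi":15,"hrh":17,"w":1},"tde":38,"w":{"alc":2,"jzw":79,"xpw":35}}}
After op 7 (remove /p/w): {"bim":{"bq":{"jhu":9,"s":78,"t":15},"ear":{"a":48,"b":27,"fe":93,"o":52},"ji":[55,70,68],"r":[2,86,20]},"dw":[{"ei":10,"eob":38},{"ev":70,"nd":35},{"kmo":74,"kv":81,"pee":47},[58,53],{"dgl":24,"dwq":60,"mo":71,"x":80}],"jl":{"t":{"erz":15,"ev":75},"uey":{"ht":89,"iru":46,"kbo":40,"knx":98}},"p":{"a":14,"spy":{"hi":15,"hrh":17,"w":1},"tde":38}}
After op 8 (replace /p 62): {"bim":{"bq":{"jhu":9,"s":78,"t":15},"ear":{"a":48,"b":27,"fe":93,"o":52},"ji":[55,70,68],"r":[2,86,20]},"dw":[{"ei":10,"eob":38},{"ev":70,"nd":35},{"kmo":74,"kv":81,"pee":47},[58,53],{"dgl":24,"dwq":60,"mo":71,"x":80}],"jl":{"t":{"erz":15,"ev":75},"uey":{"ht":89,"iru":46,"kbo":40,"knx":98}},"p":62}
After op 9 (remove /bim/bq/t): {"bim":{"bq":{"jhu":9,"s":78},"ear":{"a":48,"b":27,"fe":93,"o":52},"ji":[55,70,68],"r":[2,86,20]},"dw":[{"ei":10,"eob":38},{"ev":70,"nd":35},{"kmo":74,"kv":81,"pee":47},[58,53],{"dgl":24,"dwq":60,"mo":71,"x":80}],"jl":{"t":{"erz":15,"ev":75},"uey":{"ht":89,"iru":46,"kbo":40,"knx":98}},"p":62}
After op 10 (add /dw/4/x 48): {"bim":{"bq":{"jhu":9,"s":78},"ear":{"a":48,"b":27,"fe":93,"o":52},"ji":[55,70,68],"r":[2,86,20]},"dw":[{"ei":10,"eob":38},{"ev":70,"nd":35},{"kmo":74,"kv":81,"pee":47},[58,53],{"dgl":24,"dwq":60,"mo":71,"x":48}],"jl":{"t":{"erz":15,"ev":75},"uey":{"ht":89,"iru":46,"kbo":40,"knx":98}},"p":62}
After op 11 (add /dw/4/r 32): {"bim":{"bq":{"jhu":9,"s":78},"ear":{"a":48,"b":27,"fe":93,"o":52},"ji":[55,70,68],"r":[2,86,20]},"dw":[{"ei":10,"eob":38},{"ev":70,"nd":35},{"kmo":74,"kv":81,"pee":47},[58,53],{"dgl":24,"dwq":60,"mo":71,"r":32,"x":48}],"jl":{"t":{"erz":15,"ev":75},"uey":{"ht":89,"iru":46,"kbo":40,"knx":98}},"p":62}
After op 12 (replace /bim/r 81): {"bim":{"bq":{"jhu":9,"s":78},"ear":{"a":48,"b":27,"fe":93,"o":52},"ji":[55,70,68],"r":81},"dw":[{"ei":10,"eob":38},{"ev":70,"nd":35},{"kmo":74,"kv":81,"pee":47},[58,53],{"dgl":24,"dwq":60,"mo":71,"r":32,"x":48}],"jl":{"t":{"erz":15,"ev":75},"uey":{"ht":89,"iru":46,"kbo":40,"knx":98}},"p":62}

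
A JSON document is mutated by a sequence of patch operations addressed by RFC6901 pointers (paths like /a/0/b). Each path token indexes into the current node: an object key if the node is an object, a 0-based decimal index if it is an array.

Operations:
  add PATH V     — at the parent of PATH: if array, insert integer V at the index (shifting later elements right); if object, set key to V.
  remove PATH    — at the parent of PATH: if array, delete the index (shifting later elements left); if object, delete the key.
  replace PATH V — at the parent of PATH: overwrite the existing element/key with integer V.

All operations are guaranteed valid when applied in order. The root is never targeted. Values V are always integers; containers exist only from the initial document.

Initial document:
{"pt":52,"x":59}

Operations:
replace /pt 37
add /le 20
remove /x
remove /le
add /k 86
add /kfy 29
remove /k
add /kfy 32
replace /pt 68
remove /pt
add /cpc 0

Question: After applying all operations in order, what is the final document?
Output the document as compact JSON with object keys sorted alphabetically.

Answer: {"cpc":0,"kfy":32}

Derivation:
After op 1 (replace /pt 37): {"pt":37,"x":59}
After op 2 (add /le 20): {"le":20,"pt":37,"x":59}
After op 3 (remove /x): {"le":20,"pt":37}
After op 4 (remove /le): {"pt":37}
After op 5 (add /k 86): {"k":86,"pt":37}
After op 6 (add /kfy 29): {"k":86,"kfy":29,"pt":37}
After op 7 (remove /k): {"kfy":29,"pt":37}
After op 8 (add /kfy 32): {"kfy":32,"pt":37}
After op 9 (replace /pt 68): {"kfy":32,"pt":68}
After op 10 (remove /pt): {"kfy":32}
After op 11 (add /cpc 0): {"cpc":0,"kfy":32}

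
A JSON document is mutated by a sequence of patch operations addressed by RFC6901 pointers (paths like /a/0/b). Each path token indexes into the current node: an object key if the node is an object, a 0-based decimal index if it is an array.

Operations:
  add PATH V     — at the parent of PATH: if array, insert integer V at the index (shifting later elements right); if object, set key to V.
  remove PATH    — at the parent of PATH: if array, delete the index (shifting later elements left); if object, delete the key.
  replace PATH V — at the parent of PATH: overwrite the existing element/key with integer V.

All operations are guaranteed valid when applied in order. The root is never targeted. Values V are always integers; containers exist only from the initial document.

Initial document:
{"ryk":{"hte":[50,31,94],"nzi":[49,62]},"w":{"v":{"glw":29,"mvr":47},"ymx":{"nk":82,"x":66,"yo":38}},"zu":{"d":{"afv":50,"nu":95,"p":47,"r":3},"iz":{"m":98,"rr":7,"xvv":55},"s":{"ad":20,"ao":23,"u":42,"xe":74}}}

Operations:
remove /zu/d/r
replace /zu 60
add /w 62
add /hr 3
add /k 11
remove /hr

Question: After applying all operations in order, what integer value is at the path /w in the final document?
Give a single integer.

Answer: 62

Derivation:
After op 1 (remove /zu/d/r): {"ryk":{"hte":[50,31,94],"nzi":[49,62]},"w":{"v":{"glw":29,"mvr":47},"ymx":{"nk":82,"x":66,"yo":38}},"zu":{"d":{"afv":50,"nu":95,"p":47},"iz":{"m":98,"rr":7,"xvv":55},"s":{"ad":20,"ao":23,"u":42,"xe":74}}}
After op 2 (replace /zu 60): {"ryk":{"hte":[50,31,94],"nzi":[49,62]},"w":{"v":{"glw":29,"mvr":47},"ymx":{"nk":82,"x":66,"yo":38}},"zu":60}
After op 3 (add /w 62): {"ryk":{"hte":[50,31,94],"nzi":[49,62]},"w":62,"zu":60}
After op 4 (add /hr 3): {"hr":3,"ryk":{"hte":[50,31,94],"nzi":[49,62]},"w":62,"zu":60}
After op 5 (add /k 11): {"hr":3,"k":11,"ryk":{"hte":[50,31,94],"nzi":[49,62]},"w":62,"zu":60}
After op 6 (remove /hr): {"k":11,"ryk":{"hte":[50,31,94],"nzi":[49,62]},"w":62,"zu":60}
Value at /w: 62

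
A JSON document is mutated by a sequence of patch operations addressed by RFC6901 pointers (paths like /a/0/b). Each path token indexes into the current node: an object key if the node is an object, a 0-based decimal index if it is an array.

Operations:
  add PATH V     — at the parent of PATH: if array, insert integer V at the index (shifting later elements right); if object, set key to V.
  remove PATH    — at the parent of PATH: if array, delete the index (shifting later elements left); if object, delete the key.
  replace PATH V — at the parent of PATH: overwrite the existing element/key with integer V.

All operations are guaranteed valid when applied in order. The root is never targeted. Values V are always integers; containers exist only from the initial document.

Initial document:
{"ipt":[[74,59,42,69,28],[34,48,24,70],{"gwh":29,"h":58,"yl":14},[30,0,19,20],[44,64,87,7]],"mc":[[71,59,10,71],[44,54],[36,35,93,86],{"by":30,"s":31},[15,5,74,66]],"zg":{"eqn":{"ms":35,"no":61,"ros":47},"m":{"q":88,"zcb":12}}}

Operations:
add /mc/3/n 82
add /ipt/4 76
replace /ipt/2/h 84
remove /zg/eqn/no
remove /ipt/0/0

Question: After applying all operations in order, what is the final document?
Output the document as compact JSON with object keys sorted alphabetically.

Answer: {"ipt":[[59,42,69,28],[34,48,24,70],{"gwh":29,"h":84,"yl":14},[30,0,19,20],76,[44,64,87,7]],"mc":[[71,59,10,71],[44,54],[36,35,93,86],{"by":30,"n":82,"s":31},[15,5,74,66]],"zg":{"eqn":{"ms":35,"ros":47},"m":{"q":88,"zcb":12}}}

Derivation:
After op 1 (add /mc/3/n 82): {"ipt":[[74,59,42,69,28],[34,48,24,70],{"gwh":29,"h":58,"yl":14},[30,0,19,20],[44,64,87,7]],"mc":[[71,59,10,71],[44,54],[36,35,93,86],{"by":30,"n":82,"s":31},[15,5,74,66]],"zg":{"eqn":{"ms":35,"no":61,"ros":47},"m":{"q":88,"zcb":12}}}
After op 2 (add /ipt/4 76): {"ipt":[[74,59,42,69,28],[34,48,24,70],{"gwh":29,"h":58,"yl":14},[30,0,19,20],76,[44,64,87,7]],"mc":[[71,59,10,71],[44,54],[36,35,93,86],{"by":30,"n":82,"s":31},[15,5,74,66]],"zg":{"eqn":{"ms":35,"no":61,"ros":47},"m":{"q":88,"zcb":12}}}
After op 3 (replace /ipt/2/h 84): {"ipt":[[74,59,42,69,28],[34,48,24,70],{"gwh":29,"h":84,"yl":14},[30,0,19,20],76,[44,64,87,7]],"mc":[[71,59,10,71],[44,54],[36,35,93,86],{"by":30,"n":82,"s":31},[15,5,74,66]],"zg":{"eqn":{"ms":35,"no":61,"ros":47},"m":{"q":88,"zcb":12}}}
After op 4 (remove /zg/eqn/no): {"ipt":[[74,59,42,69,28],[34,48,24,70],{"gwh":29,"h":84,"yl":14},[30,0,19,20],76,[44,64,87,7]],"mc":[[71,59,10,71],[44,54],[36,35,93,86],{"by":30,"n":82,"s":31},[15,5,74,66]],"zg":{"eqn":{"ms":35,"ros":47},"m":{"q":88,"zcb":12}}}
After op 5 (remove /ipt/0/0): {"ipt":[[59,42,69,28],[34,48,24,70],{"gwh":29,"h":84,"yl":14},[30,0,19,20],76,[44,64,87,7]],"mc":[[71,59,10,71],[44,54],[36,35,93,86],{"by":30,"n":82,"s":31},[15,5,74,66]],"zg":{"eqn":{"ms":35,"ros":47},"m":{"q":88,"zcb":12}}}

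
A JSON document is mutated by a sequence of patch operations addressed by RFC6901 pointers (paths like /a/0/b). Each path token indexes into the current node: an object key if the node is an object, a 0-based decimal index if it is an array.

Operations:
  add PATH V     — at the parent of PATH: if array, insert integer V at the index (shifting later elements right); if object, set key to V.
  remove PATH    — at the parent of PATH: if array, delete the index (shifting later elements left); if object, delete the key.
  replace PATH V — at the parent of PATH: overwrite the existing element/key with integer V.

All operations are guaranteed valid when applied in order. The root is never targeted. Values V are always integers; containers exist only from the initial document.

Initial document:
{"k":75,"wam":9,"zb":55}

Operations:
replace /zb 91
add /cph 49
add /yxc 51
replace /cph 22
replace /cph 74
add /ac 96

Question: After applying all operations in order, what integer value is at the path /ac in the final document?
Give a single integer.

After op 1 (replace /zb 91): {"k":75,"wam":9,"zb":91}
After op 2 (add /cph 49): {"cph":49,"k":75,"wam":9,"zb":91}
After op 3 (add /yxc 51): {"cph":49,"k":75,"wam":9,"yxc":51,"zb":91}
After op 4 (replace /cph 22): {"cph":22,"k":75,"wam":9,"yxc":51,"zb":91}
After op 5 (replace /cph 74): {"cph":74,"k":75,"wam":9,"yxc":51,"zb":91}
After op 6 (add /ac 96): {"ac":96,"cph":74,"k":75,"wam":9,"yxc":51,"zb":91}
Value at /ac: 96

Answer: 96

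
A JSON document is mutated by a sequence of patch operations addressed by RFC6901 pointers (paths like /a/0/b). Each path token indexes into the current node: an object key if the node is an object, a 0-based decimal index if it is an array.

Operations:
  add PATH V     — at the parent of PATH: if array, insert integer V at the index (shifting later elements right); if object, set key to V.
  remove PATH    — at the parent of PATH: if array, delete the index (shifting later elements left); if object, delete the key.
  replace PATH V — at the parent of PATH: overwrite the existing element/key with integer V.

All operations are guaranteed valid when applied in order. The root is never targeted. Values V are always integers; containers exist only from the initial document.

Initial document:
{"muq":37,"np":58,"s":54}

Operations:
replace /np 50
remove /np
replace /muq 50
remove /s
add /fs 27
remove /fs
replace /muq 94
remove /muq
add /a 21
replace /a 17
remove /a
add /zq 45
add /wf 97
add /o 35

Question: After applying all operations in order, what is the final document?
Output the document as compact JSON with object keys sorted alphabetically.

Answer: {"o":35,"wf":97,"zq":45}

Derivation:
After op 1 (replace /np 50): {"muq":37,"np":50,"s":54}
After op 2 (remove /np): {"muq":37,"s":54}
After op 3 (replace /muq 50): {"muq":50,"s":54}
After op 4 (remove /s): {"muq":50}
After op 5 (add /fs 27): {"fs":27,"muq":50}
After op 6 (remove /fs): {"muq":50}
After op 7 (replace /muq 94): {"muq":94}
After op 8 (remove /muq): {}
After op 9 (add /a 21): {"a":21}
After op 10 (replace /a 17): {"a":17}
After op 11 (remove /a): {}
After op 12 (add /zq 45): {"zq":45}
After op 13 (add /wf 97): {"wf":97,"zq":45}
After op 14 (add /o 35): {"o":35,"wf":97,"zq":45}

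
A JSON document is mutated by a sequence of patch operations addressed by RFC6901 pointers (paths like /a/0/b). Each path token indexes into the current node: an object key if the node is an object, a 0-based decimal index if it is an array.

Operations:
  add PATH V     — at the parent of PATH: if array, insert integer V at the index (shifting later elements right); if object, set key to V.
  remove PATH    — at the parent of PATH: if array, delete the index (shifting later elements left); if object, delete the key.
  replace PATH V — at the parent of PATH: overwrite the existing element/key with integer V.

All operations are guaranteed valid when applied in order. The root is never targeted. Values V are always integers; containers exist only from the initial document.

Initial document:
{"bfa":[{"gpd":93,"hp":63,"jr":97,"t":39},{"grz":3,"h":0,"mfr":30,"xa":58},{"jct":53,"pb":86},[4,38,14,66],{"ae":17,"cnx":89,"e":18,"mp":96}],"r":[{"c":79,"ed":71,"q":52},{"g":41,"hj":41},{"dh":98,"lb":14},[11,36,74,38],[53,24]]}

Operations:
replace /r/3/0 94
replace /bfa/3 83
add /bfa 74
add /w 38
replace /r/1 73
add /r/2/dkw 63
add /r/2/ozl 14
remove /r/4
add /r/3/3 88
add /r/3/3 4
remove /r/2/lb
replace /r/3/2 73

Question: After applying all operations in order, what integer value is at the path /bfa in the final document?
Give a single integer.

Answer: 74

Derivation:
After op 1 (replace /r/3/0 94): {"bfa":[{"gpd":93,"hp":63,"jr":97,"t":39},{"grz":3,"h":0,"mfr":30,"xa":58},{"jct":53,"pb":86},[4,38,14,66],{"ae":17,"cnx":89,"e":18,"mp":96}],"r":[{"c":79,"ed":71,"q":52},{"g":41,"hj":41},{"dh":98,"lb":14},[94,36,74,38],[53,24]]}
After op 2 (replace /bfa/3 83): {"bfa":[{"gpd":93,"hp":63,"jr":97,"t":39},{"grz":3,"h":0,"mfr":30,"xa":58},{"jct":53,"pb":86},83,{"ae":17,"cnx":89,"e":18,"mp":96}],"r":[{"c":79,"ed":71,"q":52},{"g":41,"hj":41},{"dh":98,"lb":14},[94,36,74,38],[53,24]]}
After op 3 (add /bfa 74): {"bfa":74,"r":[{"c":79,"ed":71,"q":52},{"g":41,"hj":41},{"dh":98,"lb":14},[94,36,74,38],[53,24]]}
After op 4 (add /w 38): {"bfa":74,"r":[{"c":79,"ed":71,"q":52},{"g":41,"hj":41},{"dh":98,"lb":14},[94,36,74,38],[53,24]],"w":38}
After op 5 (replace /r/1 73): {"bfa":74,"r":[{"c":79,"ed":71,"q":52},73,{"dh":98,"lb":14},[94,36,74,38],[53,24]],"w":38}
After op 6 (add /r/2/dkw 63): {"bfa":74,"r":[{"c":79,"ed":71,"q":52},73,{"dh":98,"dkw":63,"lb":14},[94,36,74,38],[53,24]],"w":38}
After op 7 (add /r/2/ozl 14): {"bfa":74,"r":[{"c":79,"ed":71,"q":52},73,{"dh":98,"dkw":63,"lb":14,"ozl":14},[94,36,74,38],[53,24]],"w":38}
After op 8 (remove /r/4): {"bfa":74,"r":[{"c":79,"ed":71,"q":52},73,{"dh":98,"dkw":63,"lb":14,"ozl":14},[94,36,74,38]],"w":38}
After op 9 (add /r/3/3 88): {"bfa":74,"r":[{"c":79,"ed":71,"q":52},73,{"dh":98,"dkw":63,"lb":14,"ozl":14},[94,36,74,88,38]],"w":38}
After op 10 (add /r/3/3 4): {"bfa":74,"r":[{"c":79,"ed":71,"q":52},73,{"dh":98,"dkw":63,"lb":14,"ozl":14},[94,36,74,4,88,38]],"w":38}
After op 11 (remove /r/2/lb): {"bfa":74,"r":[{"c":79,"ed":71,"q":52},73,{"dh":98,"dkw":63,"ozl":14},[94,36,74,4,88,38]],"w":38}
After op 12 (replace /r/3/2 73): {"bfa":74,"r":[{"c":79,"ed":71,"q":52},73,{"dh":98,"dkw":63,"ozl":14},[94,36,73,4,88,38]],"w":38}
Value at /bfa: 74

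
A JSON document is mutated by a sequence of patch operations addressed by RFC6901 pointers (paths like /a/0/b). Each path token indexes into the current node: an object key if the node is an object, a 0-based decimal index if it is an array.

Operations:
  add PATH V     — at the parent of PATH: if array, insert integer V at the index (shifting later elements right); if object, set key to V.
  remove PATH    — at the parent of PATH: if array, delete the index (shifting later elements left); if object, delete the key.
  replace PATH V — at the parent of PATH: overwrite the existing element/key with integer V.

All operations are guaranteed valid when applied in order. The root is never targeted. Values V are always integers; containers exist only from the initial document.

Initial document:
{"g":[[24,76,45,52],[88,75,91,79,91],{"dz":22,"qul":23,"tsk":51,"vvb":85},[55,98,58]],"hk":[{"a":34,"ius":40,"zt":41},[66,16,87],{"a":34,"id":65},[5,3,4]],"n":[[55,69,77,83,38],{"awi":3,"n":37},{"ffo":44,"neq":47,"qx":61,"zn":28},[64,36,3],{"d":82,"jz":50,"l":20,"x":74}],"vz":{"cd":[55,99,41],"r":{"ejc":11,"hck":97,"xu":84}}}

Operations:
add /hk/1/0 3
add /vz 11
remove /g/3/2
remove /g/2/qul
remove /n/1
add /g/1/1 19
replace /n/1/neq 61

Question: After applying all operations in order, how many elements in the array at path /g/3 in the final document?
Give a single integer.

Answer: 2

Derivation:
After op 1 (add /hk/1/0 3): {"g":[[24,76,45,52],[88,75,91,79,91],{"dz":22,"qul":23,"tsk":51,"vvb":85},[55,98,58]],"hk":[{"a":34,"ius":40,"zt":41},[3,66,16,87],{"a":34,"id":65},[5,3,4]],"n":[[55,69,77,83,38],{"awi":3,"n":37},{"ffo":44,"neq":47,"qx":61,"zn":28},[64,36,3],{"d":82,"jz":50,"l":20,"x":74}],"vz":{"cd":[55,99,41],"r":{"ejc":11,"hck":97,"xu":84}}}
After op 2 (add /vz 11): {"g":[[24,76,45,52],[88,75,91,79,91],{"dz":22,"qul":23,"tsk":51,"vvb":85},[55,98,58]],"hk":[{"a":34,"ius":40,"zt":41},[3,66,16,87],{"a":34,"id":65},[5,3,4]],"n":[[55,69,77,83,38],{"awi":3,"n":37},{"ffo":44,"neq":47,"qx":61,"zn":28},[64,36,3],{"d":82,"jz":50,"l":20,"x":74}],"vz":11}
After op 3 (remove /g/3/2): {"g":[[24,76,45,52],[88,75,91,79,91],{"dz":22,"qul":23,"tsk":51,"vvb":85},[55,98]],"hk":[{"a":34,"ius":40,"zt":41},[3,66,16,87],{"a":34,"id":65},[5,3,4]],"n":[[55,69,77,83,38],{"awi":3,"n":37},{"ffo":44,"neq":47,"qx":61,"zn":28},[64,36,3],{"d":82,"jz":50,"l":20,"x":74}],"vz":11}
After op 4 (remove /g/2/qul): {"g":[[24,76,45,52],[88,75,91,79,91],{"dz":22,"tsk":51,"vvb":85},[55,98]],"hk":[{"a":34,"ius":40,"zt":41},[3,66,16,87],{"a":34,"id":65},[5,3,4]],"n":[[55,69,77,83,38],{"awi":3,"n":37},{"ffo":44,"neq":47,"qx":61,"zn":28},[64,36,3],{"d":82,"jz":50,"l":20,"x":74}],"vz":11}
After op 5 (remove /n/1): {"g":[[24,76,45,52],[88,75,91,79,91],{"dz":22,"tsk":51,"vvb":85},[55,98]],"hk":[{"a":34,"ius":40,"zt":41},[3,66,16,87],{"a":34,"id":65},[5,3,4]],"n":[[55,69,77,83,38],{"ffo":44,"neq":47,"qx":61,"zn":28},[64,36,3],{"d":82,"jz":50,"l":20,"x":74}],"vz":11}
After op 6 (add /g/1/1 19): {"g":[[24,76,45,52],[88,19,75,91,79,91],{"dz":22,"tsk":51,"vvb":85},[55,98]],"hk":[{"a":34,"ius":40,"zt":41},[3,66,16,87],{"a":34,"id":65},[5,3,4]],"n":[[55,69,77,83,38],{"ffo":44,"neq":47,"qx":61,"zn":28},[64,36,3],{"d":82,"jz":50,"l":20,"x":74}],"vz":11}
After op 7 (replace /n/1/neq 61): {"g":[[24,76,45,52],[88,19,75,91,79,91],{"dz":22,"tsk":51,"vvb":85},[55,98]],"hk":[{"a":34,"ius":40,"zt":41},[3,66,16,87],{"a":34,"id":65},[5,3,4]],"n":[[55,69,77,83,38],{"ffo":44,"neq":61,"qx":61,"zn":28},[64,36,3],{"d":82,"jz":50,"l":20,"x":74}],"vz":11}
Size at path /g/3: 2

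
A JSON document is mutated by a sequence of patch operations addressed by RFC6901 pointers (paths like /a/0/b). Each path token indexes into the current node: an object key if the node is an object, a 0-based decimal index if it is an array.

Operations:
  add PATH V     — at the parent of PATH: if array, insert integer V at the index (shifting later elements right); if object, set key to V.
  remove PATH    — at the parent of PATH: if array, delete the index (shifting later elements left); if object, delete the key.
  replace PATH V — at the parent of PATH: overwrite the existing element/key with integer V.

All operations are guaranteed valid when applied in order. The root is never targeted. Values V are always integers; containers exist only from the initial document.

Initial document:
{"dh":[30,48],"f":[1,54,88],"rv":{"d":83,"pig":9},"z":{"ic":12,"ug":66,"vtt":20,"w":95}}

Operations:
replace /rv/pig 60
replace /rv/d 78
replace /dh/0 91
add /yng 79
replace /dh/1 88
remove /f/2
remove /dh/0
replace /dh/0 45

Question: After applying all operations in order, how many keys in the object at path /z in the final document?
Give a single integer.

After op 1 (replace /rv/pig 60): {"dh":[30,48],"f":[1,54,88],"rv":{"d":83,"pig":60},"z":{"ic":12,"ug":66,"vtt":20,"w":95}}
After op 2 (replace /rv/d 78): {"dh":[30,48],"f":[1,54,88],"rv":{"d":78,"pig":60},"z":{"ic":12,"ug":66,"vtt":20,"w":95}}
After op 3 (replace /dh/0 91): {"dh":[91,48],"f":[1,54,88],"rv":{"d":78,"pig":60},"z":{"ic":12,"ug":66,"vtt":20,"w":95}}
After op 4 (add /yng 79): {"dh":[91,48],"f":[1,54,88],"rv":{"d":78,"pig":60},"yng":79,"z":{"ic":12,"ug":66,"vtt":20,"w":95}}
After op 5 (replace /dh/1 88): {"dh":[91,88],"f":[1,54,88],"rv":{"d":78,"pig":60},"yng":79,"z":{"ic":12,"ug":66,"vtt":20,"w":95}}
After op 6 (remove /f/2): {"dh":[91,88],"f":[1,54],"rv":{"d":78,"pig":60},"yng":79,"z":{"ic":12,"ug":66,"vtt":20,"w":95}}
After op 7 (remove /dh/0): {"dh":[88],"f":[1,54],"rv":{"d":78,"pig":60},"yng":79,"z":{"ic":12,"ug":66,"vtt":20,"w":95}}
After op 8 (replace /dh/0 45): {"dh":[45],"f":[1,54],"rv":{"d":78,"pig":60},"yng":79,"z":{"ic":12,"ug":66,"vtt":20,"w":95}}
Size at path /z: 4

Answer: 4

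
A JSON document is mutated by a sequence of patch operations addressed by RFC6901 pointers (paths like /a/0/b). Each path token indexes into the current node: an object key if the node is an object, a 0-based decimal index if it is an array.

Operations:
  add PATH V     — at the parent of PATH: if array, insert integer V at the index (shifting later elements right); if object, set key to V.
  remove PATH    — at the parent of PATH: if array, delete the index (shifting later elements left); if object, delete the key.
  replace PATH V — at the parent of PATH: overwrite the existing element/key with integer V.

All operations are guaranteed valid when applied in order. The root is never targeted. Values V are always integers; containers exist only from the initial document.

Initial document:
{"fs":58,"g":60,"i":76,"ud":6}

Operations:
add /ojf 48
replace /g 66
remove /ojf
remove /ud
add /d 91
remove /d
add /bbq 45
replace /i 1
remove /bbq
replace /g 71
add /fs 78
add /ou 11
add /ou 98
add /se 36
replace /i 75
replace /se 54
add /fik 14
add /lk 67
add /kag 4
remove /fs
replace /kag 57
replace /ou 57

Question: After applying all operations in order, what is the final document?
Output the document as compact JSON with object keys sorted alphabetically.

Answer: {"fik":14,"g":71,"i":75,"kag":57,"lk":67,"ou":57,"se":54}

Derivation:
After op 1 (add /ojf 48): {"fs":58,"g":60,"i":76,"ojf":48,"ud":6}
After op 2 (replace /g 66): {"fs":58,"g":66,"i":76,"ojf":48,"ud":6}
After op 3 (remove /ojf): {"fs":58,"g":66,"i":76,"ud":6}
After op 4 (remove /ud): {"fs":58,"g":66,"i":76}
After op 5 (add /d 91): {"d":91,"fs":58,"g":66,"i":76}
After op 6 (remove /d): {"fs":58,"g":66,"i":76}
After op 7 (add /bbq 45): {"bbq":45,"fs":58,"g":66,"i":76}
After op 8 (replace /i 1): {"bbq":45,"fs":58,"g":66,"i":1}
After op 9 (remove /bbq): {"fs":58,"g":66,"i":1}
After op 10 (replace /g 71): {"fs":58,"g":71,"i":1}
After op 11 (add /fs 78): {"fs":78,"g":71,"i":1}
After op 12 (add /ou 11): {"fs":78,"g":71,"i":1,"ou":11}
After op 13 (add /ou 98): {"fs":78,"g":71,"i":1,"ou":98}
After op 14 (add /se 36): {"fs":78,"g":71,"i":1,"ou":98,"se":36}
After op 15 (replace /i 75): {"fs":78,"g":71,"i":75,"ou":98,"se":36}
After op 16 (replace /se 54): {"fs":78,"g":71,"i":75,"ou":98,"se":54}
After op 17 (add /fik 14): {"fik":14,"fs":78,"g":71,"i":75,"ou":98,"se":54}
After op 18 (add /lk 67): {"fik":14,"fs":78,"g":71,"i":75,"lk":67,"ou":98,"se":54}
After op 19 (add /kag 4): {"fik":14,"fs":78,"g":71,"i":75,"kag":4,"lk":67,"ou":98,"se":54}
After op 20 (remove /fs): {"fik":14,"g":71,"i":75,"kag":4,"lk":67,"ou":98,"se":54}
After op 21 (replace /kag 57): {"fik":14,"g":71,"i":75,"kag":57,"lk":67,"ou":98,"se":54}
After op 22 (replace /ou 57): {"fik":14,"g":71,"i":75,"kag":57,"lk":67,"ou":57,"se":54}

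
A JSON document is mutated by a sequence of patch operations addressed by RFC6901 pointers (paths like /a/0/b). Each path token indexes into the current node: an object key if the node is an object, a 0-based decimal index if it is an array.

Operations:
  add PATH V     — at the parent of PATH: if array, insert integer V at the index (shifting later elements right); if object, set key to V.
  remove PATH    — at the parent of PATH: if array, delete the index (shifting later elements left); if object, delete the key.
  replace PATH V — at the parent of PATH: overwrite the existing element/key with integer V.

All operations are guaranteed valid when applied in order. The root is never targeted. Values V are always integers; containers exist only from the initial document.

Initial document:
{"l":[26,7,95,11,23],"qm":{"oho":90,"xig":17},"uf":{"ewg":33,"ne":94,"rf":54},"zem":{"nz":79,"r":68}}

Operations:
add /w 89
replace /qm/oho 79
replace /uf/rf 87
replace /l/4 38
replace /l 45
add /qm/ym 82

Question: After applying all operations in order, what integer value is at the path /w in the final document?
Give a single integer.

Answer: 89

Derivation:
After op 1 (add /w 89): {"l":[26,7,95,11,23],"qm":{"oho":90,"xig":17},"uf":{"ewg":33,"ne":94,"rf":54},"w":89,"zem":{"nz":79,"r":68}}
After op 2 (replace /qm/oho 79): {"l":[26,7,95,11,23],"qm":{"oho":79,"xig":17},"uf":{"ewg":33,"ne":94,"rf":54},"w":89,"zem":{"nz":79,"r":68}}
After op 3 (replace /uf/rf 87): {"l":[26,7,95,11,23],"qm":{"oho":79,"xig":17},"uf":{"ewg":33,"ne":94,"rf":87},"w":89,"zem":{"nz":79,"r":68}}
After op 4 (replace /l/4 38): {"l":[26,7,95,11,38],"qm":{"oho":79,"xig":17},"uf":{"ewg":33,"ne":94,"rf":87},"w":89,"zem":{"nz":79,"r":68}}
After op 5 (replace /l 45): {"l":45,"qm":{"oho":79,"xig":17},"uf":{"ewg":33,"ne":94,"rf":87},"w":89,"zem":{"nz":79,"r":68}}
After op 6 (add /qm/ym 82): {"l":45,"qm":{"oho":79,"xig":17,"ym":82},"uf":{"ewg":33,"ne":94,"rf":87},"w":89,"zem":{"nz":79,"r":68}}
Value at /w: 89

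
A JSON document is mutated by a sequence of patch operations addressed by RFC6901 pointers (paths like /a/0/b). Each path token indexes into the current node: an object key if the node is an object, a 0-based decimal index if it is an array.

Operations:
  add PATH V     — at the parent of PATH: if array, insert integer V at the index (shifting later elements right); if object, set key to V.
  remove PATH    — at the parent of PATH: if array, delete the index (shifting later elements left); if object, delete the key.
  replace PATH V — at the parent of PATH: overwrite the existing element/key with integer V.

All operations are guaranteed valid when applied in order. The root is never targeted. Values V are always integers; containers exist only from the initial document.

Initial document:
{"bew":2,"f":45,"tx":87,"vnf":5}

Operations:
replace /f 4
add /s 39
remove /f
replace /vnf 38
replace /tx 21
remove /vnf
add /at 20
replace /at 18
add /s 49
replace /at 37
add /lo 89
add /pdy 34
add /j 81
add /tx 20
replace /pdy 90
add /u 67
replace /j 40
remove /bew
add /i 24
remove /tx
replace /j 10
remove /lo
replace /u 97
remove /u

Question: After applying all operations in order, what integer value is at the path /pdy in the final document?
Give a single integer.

After op 1 (replace /f 4): {"bew":2,"f":4,"tx":87,"vnf":5}
After op 2 (add /s 39): {"bew":2,"f":4,"s":39,"tx":87,"vnf":5}
After op 3 (remove /f): {"bew":2,"s":39,"tx":87,"vnf":5}
After op 4 (replace /vnf 38): {"bew":2,"s":39,"tx":87,"vnf":38}
After op 5 (replace /tx 21): {"bew":2,"s":39,"tx":21,"vnf":38}
After op 6 (remove /vnf): {"bew":2,"s":39,"tx":21}
After op 7 (add /at 20): {"at":20,"bew":2,"s":39,"tx":21}
After op 8 (replace /at 18): {"at":18,"bew":2,"s":39,"tx":21}
After op 9 (add /s 49): {"at":18,"bew":2,"s":49,"tx":21}
After op 10 (replace /at 37): {"at":37,"bew":2,"s":49,"tx":21}
After op 11 (add /lo 89): {"at":37,"bew":2,"lo":89,"s":49,"tx":21}
After op 12 (add /pdy 34): {"at":37,"bew":2,"lo":89,"pdy":34,"s":49,"tx":21}
After op 13 (add /j 81): {"at":37,"bew":2,"j":81,"lo":89,"pdy":34,"s":49,"tx":21}
After op 14 (add /tx 20): {"at":37,"bew":2,"j":81,"lo":89,"pdy":34,"s":49,"tx":20}
After op 15 (replace /pdy 90): {"at":37,"bew":2,"j":81,"lo":89,"pdy":90,"s":49,"tx":20}
After op 16 (add /u 67): {"at":37,"bew":2,"j":81,"lo":89,"pdy":90,"s":49,"tx":20,"u":67}
After op 17 (replace /j 40): {"at":37,"bew":2,"j":40,"lo":89,"pdy":90,"s":49,"tx":20,"u":67}
After op 18 (remove /bew): {"at":37,"j":40,"lo":89,"pdy":90,"s":49,"tx":20,"u":67}
After op 19 (add /i 24): {"at":37,"i":24,"j":40,"lo":89,"pdy":90,"s":49,"tx":20,"u":67}
After op 20 (remove /tx): {"at":37,"i":24,"j":40,"lo":89,"pdy":90,"s":49,"u":67}
After op 21 (replace /j 10): {"at":37,"i":24,"j":10,"lo":89,"pdy":90,"s":49,"u":67}
After op 22 (remove /lo): {"at":37,"i":24,"j":10,"pdy":90,"s":49,"u":67}
After op 23 (replace /u 97): {"at":37,"i":24,"j":10,"pdy":90,"s":49,"u":97}
After op 24 (remove /u): {"at":37,"i":24,"j":10,"pdy":90,"s":49}
Value at /pdy: 90

Answer: 90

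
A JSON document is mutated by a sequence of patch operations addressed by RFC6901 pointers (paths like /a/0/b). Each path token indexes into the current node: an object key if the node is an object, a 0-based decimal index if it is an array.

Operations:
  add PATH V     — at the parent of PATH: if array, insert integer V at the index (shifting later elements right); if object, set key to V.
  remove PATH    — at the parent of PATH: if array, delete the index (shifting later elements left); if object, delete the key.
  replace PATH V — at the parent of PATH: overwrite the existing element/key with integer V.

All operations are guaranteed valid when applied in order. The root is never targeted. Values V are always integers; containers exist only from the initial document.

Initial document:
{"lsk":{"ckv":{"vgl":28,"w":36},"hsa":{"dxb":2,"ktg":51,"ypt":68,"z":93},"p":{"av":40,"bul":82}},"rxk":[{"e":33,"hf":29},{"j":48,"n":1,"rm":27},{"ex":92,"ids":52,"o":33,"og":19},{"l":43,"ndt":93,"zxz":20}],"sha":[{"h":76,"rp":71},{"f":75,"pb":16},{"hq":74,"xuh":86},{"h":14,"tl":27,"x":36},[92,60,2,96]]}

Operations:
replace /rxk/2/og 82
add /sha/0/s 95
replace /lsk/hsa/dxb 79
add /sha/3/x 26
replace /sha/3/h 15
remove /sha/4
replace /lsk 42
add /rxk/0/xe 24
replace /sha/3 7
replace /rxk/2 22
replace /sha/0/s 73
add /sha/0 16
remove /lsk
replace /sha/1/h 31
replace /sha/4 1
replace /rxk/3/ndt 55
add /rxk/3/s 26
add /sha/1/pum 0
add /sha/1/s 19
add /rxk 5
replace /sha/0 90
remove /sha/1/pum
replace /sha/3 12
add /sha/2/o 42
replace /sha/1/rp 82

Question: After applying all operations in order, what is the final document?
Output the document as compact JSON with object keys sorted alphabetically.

After op 1 (replace /rxk/2/og 82): {"lsk":{"ckv":{"vgl":28,"w":36},"hsa":{"dxb":2,"ktg":51,"ypt":68,"z":93},"p":{"av":40,"bul":82}},"rxk":[{"e":33,"hf":29},{"j":48,"n":1,"rm":27},{"ex":92,"ids":52,"o":33,"og":82},{"l":43,"ndt":93,"zxz":20}],"sha":[{"h":76,"rp":71},{"f":75,"pb":16},{"hq":74,"xuh":86},{"h":14,"tl":27,"x":36},[92,60,2,96]]}
After op 2 (add /sha/0/s 95): {"lsk":{"ckv":{"vgl":28,"w":36},"hsa":{"dxb":2,"ktg":51,"ypt":68,"z":93},"p":{"av":40,"bul":82}},"rxk":[{"e":33,"hf":29},{"j":48,"n":1,"rm":27},{"ex":92,"ids":52,"o":33,"og":82},{"l":43,"ndt":93,"zxz":20}],"sha":[{"h":76,"rp":71,"s":95},{"f":75,"pb":16},{"hq":74,"xuh":86},{"h":14,"tl":27,"x":36},[92,60,2,96]]}
After op 3 (replace /lsk/hsa/dxb 79): {"lsk":{"ckv":{"vgl":28,"w":36},"hsa":{"dxb":79,"ktg":51,"ypt":68,"z":93},"p":{"av":40,"bul":82}},"rxk":[{"e":33,"hf":29},{"j":48,"n":1,"rm":27},{"ex":92,"ids":52,"o":33,"og":82},{"l":43,"ndt":93,"zxz":20}],"sha":[{"h":76,"rp":71,"s":95},{"f":75,"pb":16},{"hq":74,"xuh":86},{"h":14,"tl":27,"x":36},[92,60,2,96]]}
After op 4 (add /sha/3/x 26): {"lsk":{"ckv":{"vgl":28,"w":36},"hsa":{"dxb":79,"ktg":51,"ypt":68,"z":93},"p":{"av":40,"bul":82}},"rxk":[{"e":33,"hf":29},{"j":48,"n":1,"rm":27},{"ex":92,"ids":52,"o":33,"og":82},{"l":43,"ndt":93,"zxz":20}],"sha":[{"h":76,"rp":71,"s":95},{"f":75,"pb":16},{"hq":74,"xuh":86},{"h":14,"tl":27,"x":26},[92,60,2,96]]}
After op 5 (replace /sha/3/h 15): {"lsk":{"ckv":{"vgl":28,"w":36},"hsa":{"dxb":79,"ktg":51,"ypt":68,"z":93},"p":{"av":40,"bul":82}},"rxk":[{"e":33,"hf":29},{"j":48,"n":1,"rm":27},{"ex":92,"ids":52,"o":33,"og":82},{"l":43,"ndt":93,"zxz":20}],"sha":[{"h":76,"rp":71,"s":95},{"f":75,"pb":16},{"hq":74,"xuh":86},{"h":15,"tl":27,"x":26},[92,60,2,96]]}
After op 6 (remove /sha/4): {"lsk":{"ckv":{"vgl":28,"w":36},"hsa":{"dxb":79,"ktg":51,"ypt":68,"z":93},"p":{"av":40,"bul":82}},"rxk":[{"e":33,"hf":29},{"j":48,"n":1,"rm":27},{"ex":92,"ids":52,"o":33,"og":82},{"l":43,"ndt":93,"zxz":20}],"sha":[{"h":76,"rp":71,"s":95},{"f":75,"pb":16},{"hq":74,"xuh":86},{"h":15,"tl":27,"x":26}]}
After op 7 (replace /lsk 42): {"lsk":42,"rxk":[{"e":33,"hf":29},{"j":48,"n":1,"rm":27},{"ex":92,"ids":52,"o":33,"og":82},{"l":43,"ndt":93,"zxz":20}],"sha":[{"h":76,"rp":71,"s":95},{"f":75,"pb":16},{"hq":74,"xuh":86},{"h":15,"tl":27,"x":26}]}
After op 8 (add /rxk/0/xe 24): {"lsk":42,"rxk":[{"e":33,"hf":29,"xe":24},{"j":48,"n":1,"rm":27},{"ex":92,"ids":52,"o":33,"og":82},{"l":43,"ndt":93,"zxz":20}],"sha":[{"h":76,"rp":71,"s":95},{"f":75,"pb":16},{"hq":74,"xuh":86},{"h":15,"tl":27,"x":26}]}
After op 9 (replace /sha/3 7): {"lsk":42,"rxk":[{"e":33,"hf":29,"xe":24},{"j":48,"n":1,"rm":27},{"ex":92,"ids":52,"o":33,"og":82},{"l":43,"ndt":93,"zxz":20}],"sha":[{"h":76,"rp":71,"s":95},{"f":75,"pb":16},{"hq":74,"xuh":86},7]}
After op 10 (replace /rxk/2 22): {"lsk":42,"rxk":[{"e":33,"hf":29,"xe":24},{"j":48,"n":1,"rm":27},22,{"l":43,"ndt":93,"zxz":20}],"sha":[{"h":76,"rp":71,"s":95},{"f":75,"pb":16},{"hq":74,"xuh":86},7]}
After op 11 (replace /sha/0/s 73): {"lsk":42,"rxk":[{"e":33,"hf":29,"xe":24},{"j":48,"n":1,"rm":27},22,{"l":43,"ndt":93,"zxz":20}],"sha":[{"h":76,"rp":71,"s":73},{"f":75,"pb":16},{"hq":74,"xuh":86},7]}
After op 12 (add /sha/0 16): {"lsk":42,"rxk":[{"e":33,"hf":29,"xe":24},{"j":48,"n":1,"rm":27},22,{"l":43,"ndt":93,"zxz":20}],"sha":[16,{"h":76,"rp":71,"s":73},{"f":75,"pb":16},{"hq":74,"xuh":86},7]}
After op 13 (remove /lsk): {"rxk":[{"e":33,"hf":29,"xe":24},{"j":48,"n":1,"rm":27},22,{"l":43,"ndt":93,"zxz":20}],"sha":[16,{"h":76,"rp":71,"s":73},{"f":75,"pb":16},{"hq":74,"xuh":86},7]}
After op 14 (replace /sha/1/h 31): {"rxk":[{"e":33,"hf":29,"xe":24},{"j":48,"n":1,"rm":27},22,{"l":43,"ndt":93,"zxz":20}],"sha":[16,{"h":31,"rp":71,"s":73},{"f":75,"pb":16},{"hq":74,"xuh":86},7]}
After op 15 (replace /sha/4 1): {"rxk":[{"e":33,"hf":29,"xe":24},{"j":48,"n":1,"rm":27},22,{"l":43,"ndt":93,"zxz":20}],"sha":[16,{"h":31,"rp":71,"s":73},{"f":75,"pb":16},{"hq":74,"xuh":86},1]}
After op 16 (replace /rxk/3/ndt 55): {"rxk":[{"e":33,"hf":29,"xe":24},{"j":48,"n":1,"rm":27},22,{"l":43,"ndt":55,"zxz":20}],"sha":[16,{"h":31,"rp":71,"s":73},{"f":75,"pb":16},{"hq":74,"xuh":86},1]}
After op 17 (add /rxk/3/s 26): {"rxk":[{"e":33,"hf":29,"xe":24},{"j":48,"n":1,"rm":27},22,{"l":43,"ndt":55,"s":26,"zxz":20}],"sha":[16,{"h":31,"rp":71,"s":73},{"f":75,"pb":16},{"hq":74,"xuh":86},1]}
After op 18 (add /sha/1/pum 0): {"rxk":[{"e":33,"hf":29,"xe":24},{"j":48,"n":1,"rm":27},22,{"l":43,"ndt":55,"s":26,"zxz":20}],"sha":[16,{"h":31,"pum":0,"rp":71,"s":73},{"f":75,"pb":16},{"hq":74,"xuh":86},1]}
After op 19 (add /sha/1/s 19): {"rxk":[{"e":33,"hf":29,"xe":24},{"j":48,"n":1,"rm":27},22,{"l":43,"ndt":55,"s":26,"zxz":20}],"sha":[16,{"h":31,"pum":0,"rp":71,"s":19},{"f":75,"pb":16},{"hq":74,"xuh":86},1]}
After op 20 (add /rxk 5): {"rxk":5,"sha":[16,{"h":31,"pum":0,"rp":71,"s":19},{"f":75,"pb":16},{"hq":74,"xuh":86},1]}
After op 21 (replace /sha/0 90): {"rxk":5,"sha":[90,{"h":31,"pum":0,"rp":71,"s":19},{"f":75,"pb":16},{"hq":74,"xuh":86},1]}
After op 22 (remove /sha/1/pum): {"rxk":5,"sha":[90,{"h":31,"rp":71,"s":19},{"f":75,"pb":16},{"hq":74,"xuh":86},1]}
After op 23 (replace /sha/3 12): {"rxk":5,"sha":[90,{"h":31,"rp":71,"s":19},{"f":75,"pb":16},12,1]}
After op 24 (add /sha/2/o 42): {"rxk":5,"sha":[90,{"h":31,"rp":71,"s":19},{"f":75,"o":42,"pb":16},12,1]}
After op 25 (replace /sha/1/rp 82): {"rxk":5,"sha":[90,{"h":31,"rp":82,"s":19},{"f":75,"o":42,"pb":16},12,1]}

Answer: {"rxk":5,"sha":[90,{"h":31,"rp":82,"s":19},{"f":75,"o":42,"pb":16},12,1]}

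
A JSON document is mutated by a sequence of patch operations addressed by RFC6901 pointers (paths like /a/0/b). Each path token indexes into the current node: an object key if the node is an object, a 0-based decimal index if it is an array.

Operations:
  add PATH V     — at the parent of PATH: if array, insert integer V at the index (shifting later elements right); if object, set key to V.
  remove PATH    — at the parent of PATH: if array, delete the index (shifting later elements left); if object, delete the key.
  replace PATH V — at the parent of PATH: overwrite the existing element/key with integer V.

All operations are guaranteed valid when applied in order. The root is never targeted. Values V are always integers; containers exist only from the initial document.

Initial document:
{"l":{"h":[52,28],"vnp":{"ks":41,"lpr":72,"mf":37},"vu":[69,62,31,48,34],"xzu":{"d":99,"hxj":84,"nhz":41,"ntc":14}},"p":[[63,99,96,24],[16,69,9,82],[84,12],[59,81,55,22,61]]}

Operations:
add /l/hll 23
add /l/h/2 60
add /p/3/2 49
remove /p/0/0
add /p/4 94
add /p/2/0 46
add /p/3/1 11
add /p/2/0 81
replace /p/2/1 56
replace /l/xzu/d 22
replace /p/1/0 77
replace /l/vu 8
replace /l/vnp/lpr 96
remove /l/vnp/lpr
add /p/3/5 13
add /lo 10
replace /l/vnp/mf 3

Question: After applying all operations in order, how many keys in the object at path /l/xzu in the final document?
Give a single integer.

Answer: 4

Derivation:
After op 1 (add /l/hll 23): {"l":{"h":[52,28],"hll":23,"vnp":{"ks":41,"lpr":72,"mf":37},"vu":[69,62,31,48,34],"xzu":{"d":99,"hxj":84,"nhz":41,"ntc":14}},"p":[[63,99,96,24],[16,69,9,82],[84,12],[59,81,55,22,61]]}
After op 2 (add /l/h/2 60): {"l":{"h":[52,28,60],"hll":23,"vnp":{"ks":41,"lpr":72,"mf":37},"vu":[69,62,31,48,34],"xzu":{"d":99,"hxj":84,"nhz":41,"ntc":14}},"p":[[63,99,96,24],[16,69,9,82],[84,12],[59,81,55,22,61]]}
After op 3 (add /p/3/2 49): {"l":{"h":[52,28,60],"hll":23,"vnp":{"ks":41,"lpr":72,"mf":37},"vu":[69,62,31,48,34],"xzu":{"d":99,"hxj":84,"nhz":41,"ntc":14}},"p":[[63,99,96,24],[16,69,9,82],[84,12],[59,81,49,55,22,61]]}
After op 4 (remove /p/0/0): {"l":{"h":[52,28,60],"hll":23,"vnp":{"ks":41,"lpr":72,"mf":37},"vu":[69,62,31,48,34],"xzu":{"d":99,"hxj":84,"nhz":41,"ntc":14}},"p":[[99,96,24],[16,69,9,82],[84,12],[59,81,49,55,22,61]]}
After op 5 (add /p/4 94): {"l":{"h":[52,28,60],"hll":23,"vnp":{"ks":41,"lpr":72,"mf":37},"vu":[69,62,31,48,34],"xzu":{"d":99,"hxj":84,"nhz":41,"ntc":14}},"p":[[99,96,24],[16,69,9,82],[84,12],[59,81,49,55,22,61],94]}
After op 6 (add /p/2/0 46): {"l":{"h":[52,28,60],"hll":23,"vnp":{"ks":41,"lpr":72,"mf":37},"vu":[69,62,31,48,34],"xzu":{"d":99,"hxj":84,"nhz":41,"ntc":14}},"p":[[99,96,24],[16,69,9,82],[46,84,12],[59,81,49,55,22,61],94]}
After op 7 (add /p/3/1 11): {"l":{"h":[52,28,60],"hll":23,"vnp":{"ks":41,"lpr":72,"mf":37},"vu":[69,62,31,48,34],"xzu":{"d":99,"hxj":84,"nhz":41,"ntc":14}},"p":[[99,96,24],[16,69,9,82],[46,84,12],[59,11,81,49,55,22,61],94]}
After op 8 (add /p/2/0 81): {"l":{"h":[52,28,60],"hll":23,"vnp":{"ks":41,"lpr":72,"mf":37},"vu":[69,62,31,48,34],"xzu":{"d":99,"hxj":84,"nhz":41,"ntc":14}},"p":[[99,96,24],[16,69,9,82],[81,46,84,12],[59,11,81,49,55,22,61],94]}
After op 9 (replace /p/2/1 56): {"l":{"h":[52,28,60],"hll":23,"vnp":{"ks":41,"lpr":72,"mf":37},"vu":[69,62,31,48,34],"xzu":{"d":99,"hxj":84,"nhz":41,"ntc":14}},"p":[[99,96,24],[16,69,9,82],[81,56,84,12],[59,11,81,49,55,22,61],94]}
After op 10 (replace /l/xzu/d 22): {"l":{"h":[52,28,60],"hll":23,"vnp":{"ks":41,"lpr":72,"mf":37},"vu":[69,62,31,48,34],"xzu":{"d":22,"hxj":84,"nhz":41,"ntc":14}},"p":[[99,96,24],[16,69,9,82],[81,56,84,12],[59,11,81,49,55,22,61],94]}
After op 11 (replace /p/1/0 77): {"l":{"h":[52,28,60],"hll":23,"vnp":{"ks":41,"lpr":72,"mf":37},"vu":[69,62,31,48,34],"xzu":{"d":22,"hxj":84,"nhz":41,"ntc":14}},"p":[[99,96,24],[77,69,9,82],[81,56,84,12],[59,11,81,49,55,22,61],94]}
After op 12 (replace /l/vu 8): {"l":{"h":[52,28,60],"hll":23,"vnp":{"ks":41,"lpr":72,"mf":37},"vu":8,"xzu":{"d":22,"hxj":84,"nhz":41,"ntc":14}},"p":[[99,96,24],[77,69,9,82],[81,56,84,12],[59,11,81,49,55,22,61],94]}
After op 13 (replace /l/vnp/lpr 96): {"l":{"h":[52,28,60],"hll":23,"vnp":{"ks":41,"lpr":96,"mf":37},"vu":8,"xzu":{"d":22,"hxj":84,"nhz":41,"ntc":14}},"p":[[99,96,24],[77,69,9,82],[81,56,84,12],[59,11,81,49,55,22,61],94]}
After op 14 (remove /l/vnp/lpr): {"l":{"h":[52,28,60],"hll":23,"vnp":{"ks":41,"mf":37},"vu":8,"xzu":{"d":22,"hxj":84,"nhz":41,"ntc":14}},"p":[[99,96,24],[77,69,9,82],[81,56,84,12],[59,11,81,49,55,22,61],94]}
After op 15 (add /p/3/5 13): {"l":{"h":[52,28,60],"hll":23,"vnp":{"ks":41,"mf":37},"vu":8,"xzu":{"d":22,"hxj":84,"nhz":41,"ntc":14}},"p":[[99,96,24],[77,69,9,82],[81,56,84,12],[59,11,81,49,55,13,22,61],94]}
After op 16 (add /lo 10): {"l":{"h":[52,28,60],"hll":23,"vnp":{"ks":41,"mf":37},"vu":8,"xzu":{"d":22,"hxj":84,"nhz":41,"ntc":14}},"lo":10,"p":[[99,96,24],[77,69,9,82],[81,56,84,12],[59,11,81,49,55,13,22,61],94]}
After op 17 (replace /l/vnp/mf 3): {"l":{"h":[52,28,60],"hll":23,"vnp":{"ks":41,"mf":3},"vu":8,"xzu":{"d":22,"hxj":84,"nhz":41,"ntc":14}},"lo":10,"p":[[99,96,24],[77,69,9,82],[81,56,84,12],[59,11,81,49,55,13,22,61],94]}
Size at path /l/xzu: 4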